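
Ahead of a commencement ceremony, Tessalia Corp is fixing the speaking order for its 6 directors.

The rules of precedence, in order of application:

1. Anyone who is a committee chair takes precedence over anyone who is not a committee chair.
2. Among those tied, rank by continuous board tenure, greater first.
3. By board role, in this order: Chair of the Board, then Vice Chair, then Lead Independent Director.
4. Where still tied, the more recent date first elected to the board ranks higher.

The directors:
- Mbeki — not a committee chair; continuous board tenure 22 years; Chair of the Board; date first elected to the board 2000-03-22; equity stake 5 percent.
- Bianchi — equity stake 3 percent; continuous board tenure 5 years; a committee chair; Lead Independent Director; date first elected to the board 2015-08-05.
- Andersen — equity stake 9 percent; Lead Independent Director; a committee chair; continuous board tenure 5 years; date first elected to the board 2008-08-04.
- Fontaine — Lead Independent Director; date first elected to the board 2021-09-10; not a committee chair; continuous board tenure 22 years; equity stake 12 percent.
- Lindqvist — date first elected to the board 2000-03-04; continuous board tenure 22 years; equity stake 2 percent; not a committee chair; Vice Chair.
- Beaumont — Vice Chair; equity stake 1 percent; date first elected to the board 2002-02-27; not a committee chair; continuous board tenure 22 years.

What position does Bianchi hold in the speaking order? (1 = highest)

1

By the first rule: Bianchi and Andersen (both a committee chair); then Mbeki, Beaumont, Lindqvist and Fontaine (each not a committee chair).
Bianchi and Andersen both have continuous board tenure 5 years, so the next rule applies.
Bianchi and Andersen are each Lead Independent Director, so the next rule applies.
Among Bianchi and Andersen, by date first elected to the board (later first): Bianchi (2015-08-05) before Andersen (2008-08-04).
Mbeki, Beaumont, Lindqvist and Fontaine all have continuous board tenure 22 years, so the next rule applies.
Among Mbeki, Beaumont, Lindqvist and Fontaine, by board role: Mbeki (Chair of the Board) before Beaumont and Lindqvist (Vice Chair) before Fontaine (Lead Independent Director).
Among Beaumont and Lindqvist, by date first elected to the board (later first): Beaumont (2002-02-27) before Lindqvist (2000-03-04).
Order: Bianchi, Andersen, Mbeki, Beaumont, Lindqvist, Fontaine. So position 1.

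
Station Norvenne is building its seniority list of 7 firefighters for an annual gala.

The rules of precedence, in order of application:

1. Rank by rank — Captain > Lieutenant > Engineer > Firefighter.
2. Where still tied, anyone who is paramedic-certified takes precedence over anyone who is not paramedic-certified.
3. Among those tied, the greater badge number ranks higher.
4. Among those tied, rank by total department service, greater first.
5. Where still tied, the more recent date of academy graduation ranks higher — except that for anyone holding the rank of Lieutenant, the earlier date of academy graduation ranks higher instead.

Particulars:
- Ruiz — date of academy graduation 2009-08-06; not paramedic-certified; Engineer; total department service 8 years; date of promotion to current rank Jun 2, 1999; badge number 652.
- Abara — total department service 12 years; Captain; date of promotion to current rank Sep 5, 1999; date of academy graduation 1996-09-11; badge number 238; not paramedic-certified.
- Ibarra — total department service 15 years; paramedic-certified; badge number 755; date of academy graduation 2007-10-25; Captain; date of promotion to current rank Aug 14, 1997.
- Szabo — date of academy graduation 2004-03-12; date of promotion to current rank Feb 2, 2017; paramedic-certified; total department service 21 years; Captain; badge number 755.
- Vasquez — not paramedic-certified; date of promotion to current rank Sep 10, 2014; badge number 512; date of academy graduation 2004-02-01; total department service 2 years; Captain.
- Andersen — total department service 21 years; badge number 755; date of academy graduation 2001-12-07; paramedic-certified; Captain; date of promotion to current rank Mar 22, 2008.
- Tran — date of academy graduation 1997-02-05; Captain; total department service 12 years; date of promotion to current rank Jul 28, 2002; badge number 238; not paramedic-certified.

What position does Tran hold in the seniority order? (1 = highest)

5

By rank: Szabo, Andersen, Ibarra, Vasquez, Tran and Abara (Captain); then Ruiz (Engineer).
Among Szabo, Andersen, Ibarra, Vasquez, Tran and Abara, paramedic-certified before not paramedic-certified: Szabo, Andersen and Ibarra (paramedic-certified) before Vasquez, Tran and Abara (not paramedic-certified).
Szabo, Andersen and Ibarra all have badge number 755, so the next rule applies.
Among Szabo, Andersen and Ibarra, by total department service (higher first): Szabo and Andersen (21 years) before Ibarra (15 years).
Among Szabo and Andersen, by date of academy graduation (later first): Szabo (2004-03-12) before Andersen (2001-12-07).
Among Vasquez, Tran and Abara, by badge number (higher first): Vasquez (512) before Tran and Abara (238).
Tran and Abara both have total department service 12 years, so the next rule applies.
Among Tran and Abara, by date of academy graduation (later first): Tran (1997-02-05) before Abara (1996-09-11).
Order: Szabo, Andersen, Ibarra, Vasquez, Tran, Abara, Ruiz. So position 5.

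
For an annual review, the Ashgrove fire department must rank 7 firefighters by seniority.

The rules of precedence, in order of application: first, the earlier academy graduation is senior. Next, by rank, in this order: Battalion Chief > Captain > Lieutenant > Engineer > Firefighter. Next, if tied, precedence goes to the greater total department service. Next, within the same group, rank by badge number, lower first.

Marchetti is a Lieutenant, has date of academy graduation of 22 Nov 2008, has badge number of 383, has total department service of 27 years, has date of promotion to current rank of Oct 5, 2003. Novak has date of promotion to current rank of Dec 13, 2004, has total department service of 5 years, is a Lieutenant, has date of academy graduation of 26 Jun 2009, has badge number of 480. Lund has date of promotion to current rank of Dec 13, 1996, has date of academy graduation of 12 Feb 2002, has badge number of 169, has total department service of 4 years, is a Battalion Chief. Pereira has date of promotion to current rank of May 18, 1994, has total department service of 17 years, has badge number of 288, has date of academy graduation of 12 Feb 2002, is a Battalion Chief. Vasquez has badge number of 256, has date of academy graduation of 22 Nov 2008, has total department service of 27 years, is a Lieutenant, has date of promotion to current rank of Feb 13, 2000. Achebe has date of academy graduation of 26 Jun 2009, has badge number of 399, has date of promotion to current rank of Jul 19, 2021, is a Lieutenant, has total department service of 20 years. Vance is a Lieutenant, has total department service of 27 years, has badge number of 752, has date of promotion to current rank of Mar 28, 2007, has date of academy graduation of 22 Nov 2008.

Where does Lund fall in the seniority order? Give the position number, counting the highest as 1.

2

By date of academy graduation (earlier first): Pereira and Lund (both 12 Feb 2002); then Vasquez, Marchetti and Vance (each 22 Nov 2008); then Achebe and Novak (both 26 Jun 2009).
Pereira and Lund are each Battalion Chief, so the next rule applies.
Among Pereira and Lund, by total department service (higher first): Pereira (17 years) before Lund (4 years).
Vasquez, Marchetti and Vance are each Lieutenant, so the next rule applies.
Vasquez, Marchetti and Vance all have total department service 27 years, so the next rule applies.
Among Vasquez, Marchetti and Vance, by badge number (lower first): Vasquez (256) before Marchetti (383) before Vance (752).
Achebe and Novak are each Lieutenant, so the next rule applies.
Among Achebe and Novak, by total department service (higher first): Achebe (20 years) before Novak (5 years).
Order: Pereira, Lund, Vasquez, Marchetti, Vance, Achebe, Novak. So position 2.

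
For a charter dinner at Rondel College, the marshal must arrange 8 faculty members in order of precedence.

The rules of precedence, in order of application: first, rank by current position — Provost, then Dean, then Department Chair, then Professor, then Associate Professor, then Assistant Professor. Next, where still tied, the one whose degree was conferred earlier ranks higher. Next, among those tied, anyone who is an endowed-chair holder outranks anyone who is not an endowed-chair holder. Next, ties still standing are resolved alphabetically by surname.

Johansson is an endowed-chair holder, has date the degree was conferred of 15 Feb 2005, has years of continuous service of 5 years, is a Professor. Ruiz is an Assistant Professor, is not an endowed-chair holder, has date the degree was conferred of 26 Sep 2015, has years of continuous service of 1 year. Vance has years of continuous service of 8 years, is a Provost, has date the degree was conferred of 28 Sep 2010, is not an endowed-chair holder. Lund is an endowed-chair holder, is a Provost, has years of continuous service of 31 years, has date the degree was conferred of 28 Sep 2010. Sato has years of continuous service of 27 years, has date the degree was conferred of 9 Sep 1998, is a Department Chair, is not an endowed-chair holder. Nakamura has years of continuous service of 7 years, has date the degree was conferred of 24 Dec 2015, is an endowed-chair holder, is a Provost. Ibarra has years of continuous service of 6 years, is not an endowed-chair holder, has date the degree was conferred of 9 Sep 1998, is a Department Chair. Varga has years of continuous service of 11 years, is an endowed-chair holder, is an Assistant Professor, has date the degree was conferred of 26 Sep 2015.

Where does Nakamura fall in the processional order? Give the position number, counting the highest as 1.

By current position: Lund, Vance and Nakamura (Provost); then Ibarra and Sato (Department Chair); then Johansson (Professor); then Varga and Ruiz (Assistant Professor).
Among Lund, Vance and Nakamura, by date the degree was conferred (earlier first): Lund and Vance (28 Sep 2010) before Nakamura (24 Dec 2015).
Among Lund and Vance, an endowed-chair holder before not an endowed-chair holder: Lund (an endowed-chair holder) before Vance (not an endowed-chair holder).
Ibarra and Sato both have date the degree was conferred 9 Sep 1998, so the next rule applies.
Ibarra and Sato are each not an endowed-chair holder, so the next rule applies.
Among Ibarra and Sato, alphabetically by surname: Ibarra before Sato.
Varga and Ruiz both have date the degree was conferred 26 Sep 2015, so the next rule applies.
Among Varga and Ruiz, an endowed-chair holder before not an endowed-chair holder: Varga (an endowed-chair holder) before Ruiz (not an endowed-chair holder).
Order: Lund, Vance, Nakamura, Ibarra, Sato, Johansson, Varga, Ruiz. So position 3.

3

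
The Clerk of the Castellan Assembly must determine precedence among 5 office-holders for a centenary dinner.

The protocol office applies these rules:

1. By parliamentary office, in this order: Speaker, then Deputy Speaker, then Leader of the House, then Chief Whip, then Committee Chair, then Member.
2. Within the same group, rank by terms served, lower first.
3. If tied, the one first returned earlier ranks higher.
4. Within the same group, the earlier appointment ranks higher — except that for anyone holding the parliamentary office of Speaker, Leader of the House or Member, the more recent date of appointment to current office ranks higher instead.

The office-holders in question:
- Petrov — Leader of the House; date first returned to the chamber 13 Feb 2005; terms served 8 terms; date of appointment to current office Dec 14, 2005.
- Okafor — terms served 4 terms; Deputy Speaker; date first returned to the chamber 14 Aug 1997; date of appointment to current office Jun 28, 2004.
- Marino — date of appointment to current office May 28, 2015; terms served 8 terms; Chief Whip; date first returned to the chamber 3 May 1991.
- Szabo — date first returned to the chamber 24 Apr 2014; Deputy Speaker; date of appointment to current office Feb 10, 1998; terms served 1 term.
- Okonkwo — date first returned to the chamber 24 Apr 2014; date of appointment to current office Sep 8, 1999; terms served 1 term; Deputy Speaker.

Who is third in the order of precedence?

Okafor

By parliamentary office: Szabo, Okonkwo and Okafor (Deputy Speaker); then Petrov (Leader of the House); then Marino (Chief Whip).
Among Szabo, Okonkwo and Okafor, by terms served (lower first): Szabo and Okonkwo (1 term) before Okafor (4 terms).
Szabo and Okonkwo both have date first returned to the chamber 24 Apr 2014, so the next rule applies.
Among Szabo and Okonkwo, by date of appointment to current office (earlier first): Szabo (Feb 10, 1998) before Okonkwo (Sep 8, 1999).
Order: Szabo, Okonkwo, Okafor, Petrov, Marino.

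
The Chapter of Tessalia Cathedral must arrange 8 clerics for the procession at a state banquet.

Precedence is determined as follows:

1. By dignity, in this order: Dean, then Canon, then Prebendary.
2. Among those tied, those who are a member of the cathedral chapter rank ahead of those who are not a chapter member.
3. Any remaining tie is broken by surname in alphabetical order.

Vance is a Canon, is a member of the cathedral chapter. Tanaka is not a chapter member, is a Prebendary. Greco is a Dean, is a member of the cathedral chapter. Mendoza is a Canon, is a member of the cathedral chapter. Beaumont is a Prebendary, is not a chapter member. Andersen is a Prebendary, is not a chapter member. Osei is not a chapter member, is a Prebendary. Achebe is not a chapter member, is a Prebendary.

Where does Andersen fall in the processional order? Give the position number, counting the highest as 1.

5

By dignity: Greco (Dean); then Mendoza and Vance (Canon); then Achebe, Andersen, Beaumont, Osei and Tanaka (Prebendary).
Mendoza and Vance are each a member of the cathedral chapter, so the next rule applies.
Among Mendoza and Vance, alphabetically by surname: Mendoza before Vance.
Achebe, Andersen, Beaumont, Osei and Tanaka are each not a chapter member, so the next rule applies.
Among Achebe, Andersen, Beaumont, Osei and Tanaka, alphabetically by surname: Achebe before Andersen before Beaumont before Osei before Tanaka.
Order: Greco, Mendoza, Vance, Achebe, Andersen, Beaumont, Osei, Tanaka. So position 5.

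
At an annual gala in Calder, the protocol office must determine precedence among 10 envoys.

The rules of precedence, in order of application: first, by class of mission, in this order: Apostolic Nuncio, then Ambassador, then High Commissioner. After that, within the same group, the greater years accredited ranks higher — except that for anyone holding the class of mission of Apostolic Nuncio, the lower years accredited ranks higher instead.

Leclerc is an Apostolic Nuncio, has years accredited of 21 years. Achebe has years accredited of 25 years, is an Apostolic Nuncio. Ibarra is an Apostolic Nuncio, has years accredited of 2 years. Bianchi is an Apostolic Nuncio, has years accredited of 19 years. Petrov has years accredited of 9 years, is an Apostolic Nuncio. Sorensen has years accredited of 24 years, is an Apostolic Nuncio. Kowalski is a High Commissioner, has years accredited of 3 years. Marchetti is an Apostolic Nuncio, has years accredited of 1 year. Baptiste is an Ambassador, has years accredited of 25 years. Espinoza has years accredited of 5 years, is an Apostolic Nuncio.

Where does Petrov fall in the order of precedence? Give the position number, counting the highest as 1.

By class of mission: Marchetti, Ibarra, Espinoza, Petrov, Bianchi, Leclerc, Sorensen and Achebe (Apostolic Nuncio); then Baptiste (Ambassador); then Kowalski (High Commissioner).
Among Marchetti, Ibarra, Espinoza, Petrov, Bianchi, Leclerc, Sorensen and Achebe, by years accredited (lower first) (reversed rule for this group): Marchetti (1 year) before Ibarra (2 years) before Espinoza (5 years) before Petrov (9 years) before Bianchi (19 years) before Leclerc (21 years) before Sorensen (24 years) before Achebe (25 years).
Order: Marchetti, Ibarra, Espinoza, Petrov, Bianchi, Leclerc, Sorensen, Achebe, Baptiste, Kowalski. So position 4.

4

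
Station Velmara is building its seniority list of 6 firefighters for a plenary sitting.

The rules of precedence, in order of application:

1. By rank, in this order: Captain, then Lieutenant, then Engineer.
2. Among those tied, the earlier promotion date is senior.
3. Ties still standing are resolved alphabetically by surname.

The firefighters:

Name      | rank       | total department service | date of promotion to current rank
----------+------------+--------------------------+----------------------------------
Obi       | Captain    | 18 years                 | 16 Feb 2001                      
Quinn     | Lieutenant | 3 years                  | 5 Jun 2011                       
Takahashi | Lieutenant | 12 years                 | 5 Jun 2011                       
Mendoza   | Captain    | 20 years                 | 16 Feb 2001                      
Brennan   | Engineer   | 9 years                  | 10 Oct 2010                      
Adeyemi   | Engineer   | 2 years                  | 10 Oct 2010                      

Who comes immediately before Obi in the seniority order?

By rank: Mendoza and Obi (Captain); then Quinn and Takahashi (Lieutenant); then Adeyemi and Brennan (Engineer).
Mendoza and Obi both have date of promotion to current rank 16 Feb 2001, so the next rule applies.
Among Mendoza and Obi, alphabetically by surname: Mendoza before Obi.
Quinn and Takahashi both have date of promotion to current rank 5 Jun 2011, so the next rule applies.
Among Quinn and Takahashi, alphabetically by surname: Quinn before Takahashi.
Adeyemi and Brennan both have date of promotion to current rank 10 Oct 2010, so the next rule applies.
Among Adeyemi and Brennan, alphabetically by surname: Adeyemi before Brennan.
Order: Mendoza, Obi, Quinn, Takahashi, Adeyemi, Brennan.

Mendoza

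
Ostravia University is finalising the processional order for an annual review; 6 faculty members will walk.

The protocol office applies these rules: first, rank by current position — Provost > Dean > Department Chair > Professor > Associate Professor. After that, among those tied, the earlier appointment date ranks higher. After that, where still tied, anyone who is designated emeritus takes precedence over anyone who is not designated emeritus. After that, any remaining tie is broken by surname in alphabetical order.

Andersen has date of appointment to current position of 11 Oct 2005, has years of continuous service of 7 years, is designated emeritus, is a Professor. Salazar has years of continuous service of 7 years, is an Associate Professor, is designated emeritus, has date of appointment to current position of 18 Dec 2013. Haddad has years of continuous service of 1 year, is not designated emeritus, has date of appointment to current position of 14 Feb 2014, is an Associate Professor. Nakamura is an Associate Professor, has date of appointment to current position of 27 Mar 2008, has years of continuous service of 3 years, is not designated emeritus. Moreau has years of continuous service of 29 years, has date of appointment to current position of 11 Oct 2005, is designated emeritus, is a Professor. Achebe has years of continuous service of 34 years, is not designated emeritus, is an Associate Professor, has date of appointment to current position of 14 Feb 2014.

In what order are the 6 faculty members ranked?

By current position: Andersen and Moreau (Professor); then Nakamura, Salazar, Achebe and Haddad (Associate Professor).
Andersen and Moreau both have date of appointment to current position 11 Oct 2005, so the next rule applies.
Andersen and Moreau are each designated emeritus, so the next rule applies.
Among Andersen and Moreau, alphabetically by surname: Andersen before Moreau.
Among Nakamura, Salazar, Achebe and Haddad, by date of appointment to current position (earlier first): Nakamura (27 Mar 2008) before Salazar (18 Dec 2013) before Achebe and Haddad (14 Feb 2014).
Achebe and Haddad are each not designated emeritus, so the next rule applies.
Among Achebe and Haddad, alphabetically by surname: Achebe before Haddad.
Full order: Andersen, Moreau, Nakamura, Salazar, Achebe, Haddad.

Andersen, Moreau, Nakamura, Salazar, Achebe, Haddad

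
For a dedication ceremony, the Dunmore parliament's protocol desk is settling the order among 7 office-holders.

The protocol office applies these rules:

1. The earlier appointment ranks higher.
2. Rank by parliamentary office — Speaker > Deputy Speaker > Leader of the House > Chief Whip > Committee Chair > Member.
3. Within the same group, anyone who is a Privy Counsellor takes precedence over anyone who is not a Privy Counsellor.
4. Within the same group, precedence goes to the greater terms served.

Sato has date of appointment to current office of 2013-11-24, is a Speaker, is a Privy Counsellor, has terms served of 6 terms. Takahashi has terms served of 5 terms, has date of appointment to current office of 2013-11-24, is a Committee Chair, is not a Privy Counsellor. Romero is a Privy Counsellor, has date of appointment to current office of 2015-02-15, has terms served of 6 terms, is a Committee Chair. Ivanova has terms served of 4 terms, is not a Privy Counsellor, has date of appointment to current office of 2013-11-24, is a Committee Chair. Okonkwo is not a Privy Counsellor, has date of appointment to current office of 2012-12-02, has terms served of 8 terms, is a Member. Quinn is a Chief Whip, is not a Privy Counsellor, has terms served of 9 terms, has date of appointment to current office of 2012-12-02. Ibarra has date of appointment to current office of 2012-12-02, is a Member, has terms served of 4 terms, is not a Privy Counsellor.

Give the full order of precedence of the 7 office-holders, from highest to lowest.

By date of appointment to current office (earlier first): Quinn, Okonkwo and Ibarra (each 2012-12-02); then Sato, Takahashi and Ivanova (each 2013-11-24); then Romero (2015-02-15).
Among Quinn, Okonkwo and Ibarra, by parliamentary office: Quinn (Chief Whip) before Okonkwo and Ibarra (Member).
Okonkwo and Ibarra are each not a Privy Counsellor, so the next rule applies.
Among Okonkwo and Ibarra, by terms served (higher first): Okonkwo (8 terms) before Ibarra (4 terms).
Among Sato, Takahashi and Ivanova, by parliamentary office: Sato (Speaker) before Takahashi and Ivanova (Committee Chair).
Takahashi and Ivanova are each not a Privy Counsellor, so the next rule applies.
Among Takahashi and Ivanova, by terms served (higher first): Takahashi (5 terms) before Ivanova (4 terms).
Full order: Quinn, Okonkwo, Ibarra, Sato, Takahashi, Ivanova, Romero.

Quinn, Okonkwo, Ibarra, Sato, Takahashi, Ivanova, Romero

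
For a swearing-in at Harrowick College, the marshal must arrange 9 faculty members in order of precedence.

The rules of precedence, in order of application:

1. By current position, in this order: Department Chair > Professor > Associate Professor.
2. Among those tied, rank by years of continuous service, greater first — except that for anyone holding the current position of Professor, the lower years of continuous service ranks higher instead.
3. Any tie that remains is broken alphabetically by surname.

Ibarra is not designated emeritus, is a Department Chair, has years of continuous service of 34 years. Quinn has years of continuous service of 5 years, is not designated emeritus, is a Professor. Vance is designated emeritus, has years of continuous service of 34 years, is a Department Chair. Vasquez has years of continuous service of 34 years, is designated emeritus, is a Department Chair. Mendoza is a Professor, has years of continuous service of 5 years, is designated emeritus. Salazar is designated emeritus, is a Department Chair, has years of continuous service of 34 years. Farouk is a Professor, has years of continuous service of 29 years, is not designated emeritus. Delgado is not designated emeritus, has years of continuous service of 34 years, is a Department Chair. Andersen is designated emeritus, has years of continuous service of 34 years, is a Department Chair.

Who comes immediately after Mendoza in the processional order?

Quinn

By current position: Andersen, Delgado, Ibarra, Salazar, Vance and Vasquez (Department Chair); then Mendoza, Quinn and Farouk (Professor).
Andersen, Delgado, Ibarra, Salazar, Vance and Vasquez all have years of continuous service 34 years, so the next rule applies.
Among Andersen, Delgado, Ibarra, Salazar, Vance and Vasquez, alphabetically by surname: Andersen before Delgado before Ibarra before Salazar before Vance before Vasquez.
Among Mendoza, Quinn and Farouk, by years of continuous service (lower first) (reversed rule for this group): Mendoza and Quinn (5 years) before Farouk (29 years).
Among Mendoza and Quinn, alphabetically by surname: Mendoza before Quinn.
Order: Andersen, Delgado, Ibarra, Salazar, Vance, Vasquez, Mendoza, Quinn, Farouk.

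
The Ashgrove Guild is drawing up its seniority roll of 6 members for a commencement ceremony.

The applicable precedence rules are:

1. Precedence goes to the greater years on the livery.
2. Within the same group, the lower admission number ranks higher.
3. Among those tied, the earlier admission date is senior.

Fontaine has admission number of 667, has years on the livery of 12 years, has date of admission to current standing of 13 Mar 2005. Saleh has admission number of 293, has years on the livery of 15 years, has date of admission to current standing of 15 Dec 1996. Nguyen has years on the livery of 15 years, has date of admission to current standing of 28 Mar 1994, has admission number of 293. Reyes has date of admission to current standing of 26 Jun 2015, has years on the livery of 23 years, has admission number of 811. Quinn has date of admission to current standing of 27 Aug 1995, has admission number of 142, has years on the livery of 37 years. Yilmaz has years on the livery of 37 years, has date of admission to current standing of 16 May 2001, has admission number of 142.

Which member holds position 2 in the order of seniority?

Yilmaz

By years on the livery (higher first): Quinn and Yilmaz (both 37 years); then Reyes (23 years); then Nguyen and Saleh (both 15 years); then Fontaine (12 years).
Quinn and Yilmaz both have admission number 142, so the next rule applies.
Among Quinn and Yilmaz, by date of admission to current standing (earlier first): Quinn (27 Aug 1995) before Yilmaz (16 May 2001).
Nguyen and Saleh both have admission number 293, so the next rule applies.
Among Nguyen and Saleh, by date of admission to current standing (earlier first): Nguyen (28 Mar 1994) before Saleh (15 Dec 1996).
Order: Quinn, Yilmaz, Reyes, Nguyen, Saleh, Fontaine.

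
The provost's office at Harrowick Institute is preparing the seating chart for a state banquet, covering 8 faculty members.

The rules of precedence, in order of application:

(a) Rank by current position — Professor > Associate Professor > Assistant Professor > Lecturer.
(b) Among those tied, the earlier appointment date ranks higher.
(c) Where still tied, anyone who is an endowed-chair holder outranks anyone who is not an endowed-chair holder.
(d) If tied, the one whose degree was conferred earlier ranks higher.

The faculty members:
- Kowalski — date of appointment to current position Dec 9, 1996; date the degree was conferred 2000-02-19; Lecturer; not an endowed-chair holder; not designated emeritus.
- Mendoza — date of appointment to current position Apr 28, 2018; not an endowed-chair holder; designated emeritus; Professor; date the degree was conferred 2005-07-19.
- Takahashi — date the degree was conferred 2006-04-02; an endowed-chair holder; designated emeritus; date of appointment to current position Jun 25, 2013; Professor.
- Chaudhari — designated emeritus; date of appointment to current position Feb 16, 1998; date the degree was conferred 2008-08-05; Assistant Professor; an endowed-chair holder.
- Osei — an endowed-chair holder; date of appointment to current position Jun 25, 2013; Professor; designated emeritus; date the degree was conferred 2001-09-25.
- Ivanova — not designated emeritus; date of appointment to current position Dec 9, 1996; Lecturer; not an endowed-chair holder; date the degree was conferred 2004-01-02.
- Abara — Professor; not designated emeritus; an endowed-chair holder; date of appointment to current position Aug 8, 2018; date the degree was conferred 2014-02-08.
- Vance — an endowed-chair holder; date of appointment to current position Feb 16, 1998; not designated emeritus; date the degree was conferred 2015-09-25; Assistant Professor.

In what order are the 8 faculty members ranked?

Osei, Takahashi, Mendoza, Abara, Chaudhari, Vance, Kowalski, Ivanova

By current position: Osei, Takahashi, Mendoza and Abara (Professor); then Chaudhari and Vance (Assistant Professor); then Kowalski and Ivanova (Lecturer).
Among Osei, Takahashi, Mendoza and Abara, by date of appointment to current position (earlier first): Osei and Takahashi (Jun 25, 2013) before Mendoza (Apr 28, 2018) before Abara (Aug 8, 2018).
Osei and Takahashi are each an endowed-chair holder, so the next rule applies.
Among Osei and Takahashi, by date the degree was conferred (earlier first): Osei (2001-09-25) before Takahashi (2006-04-02).
Chaudhari and Vance both have date of appointment to current position Feb 16, 1998, so the next rule applies.
Chaudhari and Vance are each an endowed-chair holder, so the next rule applies.
Among Chaudhari and Vance, by date the degree was conferred (earlier first): Chaudhari (2008-08-05) before Vance (2015-09-25).
Kowalski and Ivanova both have date of appointment to current position Dec 9, 1996, so the next rule applies.
Kowalski and Ivanova are each not an endowed-chair holder, so the next rule applies.
Among Kowalski and Ivanova, by date the degree was conferred (earlier first): Kowalski (2000-02-19) before Ivanova (2004-01-02).
Full order: Osei, Takahashi, Mendoza, Abara, Chaudhari, Vance, Kowalski, Ivanova.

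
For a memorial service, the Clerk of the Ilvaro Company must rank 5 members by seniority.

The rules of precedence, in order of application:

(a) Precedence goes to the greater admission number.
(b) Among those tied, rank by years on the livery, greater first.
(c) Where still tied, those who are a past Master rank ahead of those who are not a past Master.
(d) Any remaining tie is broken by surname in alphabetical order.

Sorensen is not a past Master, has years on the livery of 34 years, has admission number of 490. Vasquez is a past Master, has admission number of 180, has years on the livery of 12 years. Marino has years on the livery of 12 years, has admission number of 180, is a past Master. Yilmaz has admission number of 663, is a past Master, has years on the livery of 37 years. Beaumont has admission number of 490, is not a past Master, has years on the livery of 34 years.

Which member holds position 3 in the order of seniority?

Sorensen

By admission number (higher first): Yilmaz (663); then Beaumont and Sorensen (both 490); then Marino and Vasquez (both 180).
Beaumont and Sorensen both have years on the livery 34 years, so the next rule applies.
Beaumont and Sorensen are each not a past Master, so the next rule applies.
Among Beaumont and Sorensen, alphabetically by surname: Beaumont before Sorensen.
Marino and Vasquez both have years on the livery 12 years, so the next rule applies.
Marino and Vasquez are each a past Master, so the next rule applies.
Among Marino and Vasquez, alphabetically by surname: Marino before Vasquez.
Order: Yilmaz, Beaumont, Sorensen, Marino, Vasquez.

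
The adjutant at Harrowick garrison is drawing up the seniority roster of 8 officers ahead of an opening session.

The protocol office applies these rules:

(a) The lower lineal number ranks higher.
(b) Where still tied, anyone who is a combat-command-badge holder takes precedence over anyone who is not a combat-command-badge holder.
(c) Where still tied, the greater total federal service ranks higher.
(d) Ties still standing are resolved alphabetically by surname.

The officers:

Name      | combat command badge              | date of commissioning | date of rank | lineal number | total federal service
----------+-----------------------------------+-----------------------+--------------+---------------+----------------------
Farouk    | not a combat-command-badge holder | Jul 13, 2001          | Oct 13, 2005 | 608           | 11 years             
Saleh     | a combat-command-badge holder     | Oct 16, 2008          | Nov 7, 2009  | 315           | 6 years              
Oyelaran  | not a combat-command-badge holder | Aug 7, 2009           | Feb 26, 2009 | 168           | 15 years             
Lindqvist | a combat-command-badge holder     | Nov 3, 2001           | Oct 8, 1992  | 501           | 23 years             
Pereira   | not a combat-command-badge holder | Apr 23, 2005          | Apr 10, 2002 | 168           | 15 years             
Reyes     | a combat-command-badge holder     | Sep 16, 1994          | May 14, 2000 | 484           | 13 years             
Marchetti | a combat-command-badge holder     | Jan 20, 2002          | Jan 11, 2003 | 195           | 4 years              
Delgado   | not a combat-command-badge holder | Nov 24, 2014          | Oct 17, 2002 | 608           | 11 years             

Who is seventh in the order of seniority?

Delgado

By lineal number (lower first): Oyelaran and Pereira (both 168); then Marchetti (195); then Saleh (315); then Reyes (484); then Lindqvist (501); then Delgado and Farouk (both 608).
Oyelaran and Pereira are each not a combat-command-badge holder, so the next rule applies.
Oyelaran and Pereira both have total federal service 15 years, so the next rule applies.
Among Oyelaran and Pereira, alphabetically by surname: Oyelaran before Pereira.
Delgado and Farouk are each not a combat-command-badge holder, so the next rule applies.
Delgado and Farouk both have total federal service 11 years, so the next rule applies.
Among Delgado and Farouk, alphabetically by surname: Delgado before Farouk.
Order: Oyelaran, Pereira, Marchetti, Saleh, Reyes, Lindqvist, Delgado, Farouk.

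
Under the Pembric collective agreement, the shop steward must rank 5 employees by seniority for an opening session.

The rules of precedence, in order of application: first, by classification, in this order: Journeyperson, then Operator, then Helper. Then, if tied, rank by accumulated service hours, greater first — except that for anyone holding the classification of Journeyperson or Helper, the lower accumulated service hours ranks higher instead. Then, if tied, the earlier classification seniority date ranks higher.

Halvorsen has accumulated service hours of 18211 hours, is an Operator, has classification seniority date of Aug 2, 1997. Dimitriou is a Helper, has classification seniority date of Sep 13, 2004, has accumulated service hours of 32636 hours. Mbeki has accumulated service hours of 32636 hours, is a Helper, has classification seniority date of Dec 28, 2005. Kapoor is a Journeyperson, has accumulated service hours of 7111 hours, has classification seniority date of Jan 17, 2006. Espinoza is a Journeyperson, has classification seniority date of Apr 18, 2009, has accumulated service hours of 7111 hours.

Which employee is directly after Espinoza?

By classification: Kapoor and Espinoza (Journeyperson); then Halvorsen (Operator); then Dimitriou and Mbeki (Helper).
Kapoor and Espinoza both have accumulated service hours 7111 hours, so the next rule applies.
Among Kapoor and Espinoza, by classification seniority date (earlier first): Kapoor (Jan 17, 2006) before Espinoza (Apr 18, 2009).
Dimitriou and Mbeki both have accumulated service hours 32636 hours, so the next rule applies.
Among Dimitriou and Mbeki, by classification seniority date (earlier first): Dimitriou (Sep 13, 2004) before Mbeki (Dec 28, 2005).
Order: Kapoor, Espinoza, Halvorsen, Dimitriou, Mbeki.

Halvorsen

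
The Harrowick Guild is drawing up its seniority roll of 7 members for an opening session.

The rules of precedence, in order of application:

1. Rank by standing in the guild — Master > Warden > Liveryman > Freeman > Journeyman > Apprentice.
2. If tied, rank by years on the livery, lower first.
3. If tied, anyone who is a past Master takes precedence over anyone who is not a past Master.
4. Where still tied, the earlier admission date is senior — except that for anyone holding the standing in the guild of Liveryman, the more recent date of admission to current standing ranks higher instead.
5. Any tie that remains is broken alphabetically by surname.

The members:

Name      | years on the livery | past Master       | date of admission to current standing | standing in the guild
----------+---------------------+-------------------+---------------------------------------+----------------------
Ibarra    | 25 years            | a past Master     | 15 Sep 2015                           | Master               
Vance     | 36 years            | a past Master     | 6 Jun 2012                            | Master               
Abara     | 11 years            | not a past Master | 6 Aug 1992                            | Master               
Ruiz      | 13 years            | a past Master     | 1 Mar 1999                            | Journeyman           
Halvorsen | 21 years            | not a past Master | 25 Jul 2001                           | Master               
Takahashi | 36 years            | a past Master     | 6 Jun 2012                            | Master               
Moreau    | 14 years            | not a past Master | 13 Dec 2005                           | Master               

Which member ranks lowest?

By standing in the guild: Abara, Moreau, Halvorsen, Ibarra, Takahashi and Vance (Master); then Ruiz (Journeyman).
Among Abara, Moreau, Halvorsen, Ibarra, Takahashi and Vance, by years on the livery (lower first): Abara (11 years) before Moreau (14 years) before Halvorsen (21 years) before Ibarra (25 years) before Takahashi and Vance (36 years).
Takahashi and Vance are each a past Master, so the next rule applies.
Takahashi and Vance both have date of admission to current standing 6 Jun 2012, so the next rule applies.
Among Takahashi and Vance, alphabetically by surname: Takahashi before Vance.
Order: Abara, Moreau, Halvorsen, Ibarra, Takahashi, Vance, Ruiz.

Ruiz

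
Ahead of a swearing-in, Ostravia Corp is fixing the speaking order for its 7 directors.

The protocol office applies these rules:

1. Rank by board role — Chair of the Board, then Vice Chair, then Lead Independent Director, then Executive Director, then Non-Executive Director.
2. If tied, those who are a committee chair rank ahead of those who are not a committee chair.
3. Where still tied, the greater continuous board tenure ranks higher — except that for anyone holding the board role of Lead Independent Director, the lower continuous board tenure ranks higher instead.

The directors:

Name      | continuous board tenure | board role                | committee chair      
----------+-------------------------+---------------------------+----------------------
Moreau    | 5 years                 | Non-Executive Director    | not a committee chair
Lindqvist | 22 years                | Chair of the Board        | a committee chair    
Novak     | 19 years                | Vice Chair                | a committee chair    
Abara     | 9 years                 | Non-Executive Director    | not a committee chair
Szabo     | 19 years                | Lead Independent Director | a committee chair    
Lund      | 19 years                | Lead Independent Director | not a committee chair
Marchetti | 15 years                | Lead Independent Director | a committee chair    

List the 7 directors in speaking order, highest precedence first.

By board role: Lindqvist (Chair of the Board); then Novak (Vice Chair); then Marchetti, Szabo and Lund (Lead Independent Director); then Abara and Moreau (Non-Executive Director).
Among Marchetti, Szabo and Lund, a committee chair before not a committee chair: Marchetti and Szabo (a committee chair) before Lund (not a committee chair).
Among Marchetti and Szabo, by continuous board tenure (lower first) (reversed rule for this group): Marchetti (15 years) before Szabo (19 years).
Abara and Moreau are each not a committee chair, so the next rule applies.
Among Abara and Moreau, by continuous board tenure (higher first): Abara (9 years) before Moreau (5 years).
Full order: Lindqvist, Novak, Marchetti, Szabo, Lund, Abara, Moreau.

Lindqvist, Novak, Marchetti, Szabo, Lund, Abara, Moreau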